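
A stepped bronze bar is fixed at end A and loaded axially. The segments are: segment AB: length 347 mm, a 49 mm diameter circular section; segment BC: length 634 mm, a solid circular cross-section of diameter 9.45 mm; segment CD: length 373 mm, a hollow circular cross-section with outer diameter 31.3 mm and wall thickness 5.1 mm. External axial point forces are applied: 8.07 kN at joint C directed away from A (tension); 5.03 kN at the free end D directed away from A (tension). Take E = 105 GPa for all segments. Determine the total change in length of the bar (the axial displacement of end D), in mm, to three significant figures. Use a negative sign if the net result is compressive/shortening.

Internal axial forces (sectioning from the free end, tension +): N_CD = 5.03 kN, N_BC = 13.1 kN, N_AB = 13.1 kN.
A_AB = 1886 mm².
A_BC = 70.14 mm².
A_CD = 419.8 mm².
δ_AB = 13100·347/(1886·105000) = 0.02296 mm
δ_BC = 13100·634/(70.14·105000) = 1.128 mm
δ_CD = 5030·373/(419.8·105000) = 0.04257 mm
δ = Σδ_i = 1.193 mm.

1.19 mm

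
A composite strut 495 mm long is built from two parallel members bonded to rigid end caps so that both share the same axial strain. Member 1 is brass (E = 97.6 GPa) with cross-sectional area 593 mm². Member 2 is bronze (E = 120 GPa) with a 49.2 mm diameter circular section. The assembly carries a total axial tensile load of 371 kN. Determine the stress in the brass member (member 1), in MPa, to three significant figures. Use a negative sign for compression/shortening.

A_2 = 1901 mm².
Equal strain + equilibrium ⇒ each member carries load in proportion to AE: A₁E₁ = 57880000 N, A₂E₂ = 228100000 N, ΣAE = 286000000 N.
σ₁ = P·E₁/ΣAE = 371000·97600/286000000 = 126.6 MPa.

127 MPa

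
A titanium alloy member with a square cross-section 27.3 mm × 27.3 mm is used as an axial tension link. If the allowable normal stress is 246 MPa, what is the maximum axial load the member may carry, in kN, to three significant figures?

A = 745.3 mm².
P_max = σ_allow · A = 246 · 745.3 = 183300 N = 183.3 kN.

183 kN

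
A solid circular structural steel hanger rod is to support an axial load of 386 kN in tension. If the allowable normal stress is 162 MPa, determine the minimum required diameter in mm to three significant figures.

55.1 mm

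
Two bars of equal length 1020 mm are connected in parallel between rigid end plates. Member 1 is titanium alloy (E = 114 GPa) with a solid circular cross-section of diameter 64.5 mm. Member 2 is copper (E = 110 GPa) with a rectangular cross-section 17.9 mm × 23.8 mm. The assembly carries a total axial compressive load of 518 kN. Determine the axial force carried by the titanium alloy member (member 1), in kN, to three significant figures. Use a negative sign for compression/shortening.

A_1 = 3267 mm².
A_2 = 426 mm².
Equal strain + equilibrium ⇒ each member carries load in proportion to AE: A₁E₁ = 372500000 N, A₂E₂ = 46860000 N, ΣAE = 419400000 N.
F₁ = P·A₁E₁/ΣAE = -518000·372500000/419400000 = -460100 N.

-460 kN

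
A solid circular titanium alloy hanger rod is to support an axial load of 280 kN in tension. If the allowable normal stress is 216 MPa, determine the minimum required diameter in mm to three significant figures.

40.6 mm

Required area A ≥ P/σ_allow = 280000/216 = 1296 mm².
For a solid circular section, d ≥ √(4A/π) = 40.63 mm.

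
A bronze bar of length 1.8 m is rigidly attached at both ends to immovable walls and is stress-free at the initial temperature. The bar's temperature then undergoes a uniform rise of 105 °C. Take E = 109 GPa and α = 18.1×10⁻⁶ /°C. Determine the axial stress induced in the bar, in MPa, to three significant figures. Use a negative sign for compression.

Free thermal expansion αLΔT = 18.1e-6 · 1800 · 105 = 3.421 mm.
The walls impose strain ε = −(3.421)/1800 = -1.9005e-03; σ = Eε = 109000 · -1.9005e-03 = -207.2 MPa.

-207 MPa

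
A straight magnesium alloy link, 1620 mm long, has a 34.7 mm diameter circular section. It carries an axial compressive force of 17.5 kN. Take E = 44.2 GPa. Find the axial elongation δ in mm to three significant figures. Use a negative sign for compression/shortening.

-0.678 mm

A = 945.7 mm².
δ_mech = NL/(AE) = -17500·1620/(945.7·44200) = -0.6782 mm.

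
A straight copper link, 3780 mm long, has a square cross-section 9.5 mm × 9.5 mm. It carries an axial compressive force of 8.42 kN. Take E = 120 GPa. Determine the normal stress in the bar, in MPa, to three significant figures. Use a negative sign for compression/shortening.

-93.3 MPa

A = 90.25 mm².
σ = N/A = -8420/90.25 = -93.3 MPa.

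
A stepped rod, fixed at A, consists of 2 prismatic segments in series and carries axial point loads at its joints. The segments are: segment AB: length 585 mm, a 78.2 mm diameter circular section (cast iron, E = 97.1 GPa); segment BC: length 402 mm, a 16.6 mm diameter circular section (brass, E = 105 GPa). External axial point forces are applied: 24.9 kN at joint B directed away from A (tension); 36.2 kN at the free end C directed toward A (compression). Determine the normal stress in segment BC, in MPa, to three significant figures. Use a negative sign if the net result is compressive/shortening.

-167 MPa

Internal axial forces (sectioning from the free end, tension +): N_BC = -36.2 kN, N_AB = -11.3 kN.
A_BC = 216.4 mm².
σ_BC = N_BC/A_BC = -36200/216.4 = -167.3 MPa.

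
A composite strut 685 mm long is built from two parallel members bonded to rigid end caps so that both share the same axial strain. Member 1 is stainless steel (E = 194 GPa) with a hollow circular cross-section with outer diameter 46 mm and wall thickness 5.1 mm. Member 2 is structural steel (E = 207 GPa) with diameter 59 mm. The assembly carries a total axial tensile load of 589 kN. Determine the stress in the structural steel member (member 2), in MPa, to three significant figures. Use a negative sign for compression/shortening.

A_1 = 655.3 mm².
A_2 = 2734 mm².
Equal strain + equilibrium ⇒ each member carries load in proportion to AE: A₁E₁ = 127100000 N, A₂E₂ = 565900000 N, ΣAE = 693100000 N.
σ₂ = P·E₂/ΣAE = 589000·207000/693100000 = 175.9 MPa.

176 MPa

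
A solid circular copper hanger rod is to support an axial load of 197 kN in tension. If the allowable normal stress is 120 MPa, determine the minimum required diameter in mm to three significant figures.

Required area A ≥ P/σ_allow = 197000/120 = 1642 mm².
For a solid circular section, d ≥ √(4A/π) = 45.72 mm.

45.7 mm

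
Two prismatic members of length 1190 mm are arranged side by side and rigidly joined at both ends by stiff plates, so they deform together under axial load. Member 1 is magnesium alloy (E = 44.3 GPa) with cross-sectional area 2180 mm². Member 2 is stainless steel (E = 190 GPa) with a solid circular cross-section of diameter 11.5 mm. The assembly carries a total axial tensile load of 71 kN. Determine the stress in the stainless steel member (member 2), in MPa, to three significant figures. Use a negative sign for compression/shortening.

116 MPa

A_2 = 103.9 mm².
Equal strain + equilibrium ⇒ each member carries load in proportion to AE: A₁E₁ = 96570000 N, A₂E₂ = 19740000 N, ΣAE = 116300000 N.
σ₂ = P·E₂/ΣAE = 71000·190000/116300000 = 116 MPa.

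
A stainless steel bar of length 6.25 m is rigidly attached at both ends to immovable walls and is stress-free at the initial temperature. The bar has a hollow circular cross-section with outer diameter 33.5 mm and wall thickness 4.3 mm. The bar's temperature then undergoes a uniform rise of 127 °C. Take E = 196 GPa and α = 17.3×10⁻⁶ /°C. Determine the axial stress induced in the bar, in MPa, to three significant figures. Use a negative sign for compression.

-431 MPa

Free thermal expansion αLΔT = 17.3e-6 · 6250 · 127 = 13.73 mm.
The walls impose strain ε = −(13.73)/6250 = -2.1971e-03; σ = Eε = 196000 · -2.1971e-03 = -430.6 MPa.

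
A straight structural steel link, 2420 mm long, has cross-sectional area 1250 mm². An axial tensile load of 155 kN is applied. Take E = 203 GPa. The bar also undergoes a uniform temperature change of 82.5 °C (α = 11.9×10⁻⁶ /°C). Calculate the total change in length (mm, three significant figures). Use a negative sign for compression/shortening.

δ_mech = NL/(AE) = 155000·2420/(1250·203000) = 1.478 mm.
δ_thermal = αLΔT = 11.9e-6·2420·82.5 = 2.376 mm.
δ = δ_mech + δ_thermal = 3.854 mm.

3.85 mm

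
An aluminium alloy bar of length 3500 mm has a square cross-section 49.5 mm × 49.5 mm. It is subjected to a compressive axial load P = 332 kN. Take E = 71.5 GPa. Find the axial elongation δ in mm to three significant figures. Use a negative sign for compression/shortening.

-6.63 mm

A = 2450 mm².
δ_mech = NL/(AE) = -332000·3500/(2450·71500) = -6.633 mm.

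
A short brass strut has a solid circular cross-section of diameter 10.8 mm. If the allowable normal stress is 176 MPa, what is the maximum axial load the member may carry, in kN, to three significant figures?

A = 91.61 mm².
P_max = σ_allow · A = 176 · 91.61 = 16120 N = 16.12 kN.

16.1 kN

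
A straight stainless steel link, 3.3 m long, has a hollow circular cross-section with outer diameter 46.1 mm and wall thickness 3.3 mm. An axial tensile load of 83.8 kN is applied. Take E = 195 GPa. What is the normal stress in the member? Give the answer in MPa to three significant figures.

189 MPa

A = 443.7 mm².
σ = N/A = 83800/443.7 = 188.9 MPa.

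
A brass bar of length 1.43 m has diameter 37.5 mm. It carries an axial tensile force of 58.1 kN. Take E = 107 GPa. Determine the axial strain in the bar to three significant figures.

4.92e-04

A = 1104 mm².
σ = N/A = 52.6 MPa; ε = σ/E = 52.6/107000 = 4.916e-04.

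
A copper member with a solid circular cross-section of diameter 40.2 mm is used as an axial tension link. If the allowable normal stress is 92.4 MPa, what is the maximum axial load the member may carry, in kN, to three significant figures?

117 kN

A = 1269 mm².
P_max = σ_allow · A = 92.4 · 1269 = 117300 N = 117.3 kN.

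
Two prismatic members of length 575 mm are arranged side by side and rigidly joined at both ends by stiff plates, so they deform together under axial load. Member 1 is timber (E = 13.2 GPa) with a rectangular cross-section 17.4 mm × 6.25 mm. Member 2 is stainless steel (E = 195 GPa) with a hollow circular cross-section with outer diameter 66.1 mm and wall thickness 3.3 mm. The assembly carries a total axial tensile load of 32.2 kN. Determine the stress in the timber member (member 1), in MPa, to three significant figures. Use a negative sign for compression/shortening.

3.31 MPa

A_1 = 108.7 mm².
A_2 = 651.1 mm².
Equal strain + equilibrium ⇒ each member carries load in proportion to AE: A₁E₁ = 1435000 N, A₂E₂ = 127000000 N, ΣAE = 128400000 N.
σ₁ = P·E₁/ΣAE = 32200·13200/128400000 = 3.31 MPa.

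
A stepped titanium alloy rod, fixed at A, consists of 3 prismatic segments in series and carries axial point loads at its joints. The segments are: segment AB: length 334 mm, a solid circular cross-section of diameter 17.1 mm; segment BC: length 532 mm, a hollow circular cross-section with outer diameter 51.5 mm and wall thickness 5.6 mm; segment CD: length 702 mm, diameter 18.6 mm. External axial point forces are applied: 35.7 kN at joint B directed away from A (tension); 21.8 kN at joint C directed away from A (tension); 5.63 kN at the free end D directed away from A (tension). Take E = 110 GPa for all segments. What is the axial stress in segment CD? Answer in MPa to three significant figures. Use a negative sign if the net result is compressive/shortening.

20.7 MPa

Internal axial forces (sectioning from the free end, tension +): N_CD = 5.63 kN, N_BC = 27.43 kN, N_AB = 63.13 kN.
A_CD = 271.7 mm².
σ_CD = N_CD/A_CD = 5630/271.7 = 20.72 MPa.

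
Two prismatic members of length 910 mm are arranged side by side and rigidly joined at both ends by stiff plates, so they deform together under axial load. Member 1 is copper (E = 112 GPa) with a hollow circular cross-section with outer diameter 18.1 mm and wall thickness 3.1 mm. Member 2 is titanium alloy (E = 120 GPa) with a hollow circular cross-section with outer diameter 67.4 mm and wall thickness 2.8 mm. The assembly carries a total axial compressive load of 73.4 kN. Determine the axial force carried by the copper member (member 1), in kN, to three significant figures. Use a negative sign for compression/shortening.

-14.2 kN

A_1 = 146.1 mm².
A_2 = 568.3 mm².
Equal strain + equilibrium ⇒ each member carries load in proportion to AE: A₁E₁ = 16360000 N, A₂E₂ = 68190000 N, ΣAE = 84550000 N.
F₁ = P·A₁E₁/ΣAE = -73400·16360000/84550000 = -14200 N.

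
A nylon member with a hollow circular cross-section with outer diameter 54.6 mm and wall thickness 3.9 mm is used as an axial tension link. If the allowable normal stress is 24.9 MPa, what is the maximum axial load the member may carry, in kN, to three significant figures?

A = 621.2 mm².
P_max = σ_allow · A = 24.9 · 621.2 = 15470 N = 15.47 kN.

15.5 kN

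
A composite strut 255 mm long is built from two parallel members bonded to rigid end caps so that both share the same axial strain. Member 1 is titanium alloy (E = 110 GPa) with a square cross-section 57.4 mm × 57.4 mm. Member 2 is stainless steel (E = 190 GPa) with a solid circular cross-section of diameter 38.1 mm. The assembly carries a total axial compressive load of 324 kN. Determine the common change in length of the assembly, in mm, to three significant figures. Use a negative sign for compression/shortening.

A_1 = 3295 mm².
A_2 = 1140 mm².
Equal strain + equilibrium ⇒ each member carries load in proportion to AE: A₁E₁ = 362400000 N, A₂E₂ = 216600000 N, ΣAE = 579000000 N.
δ = PL/ΣAE = -324000·255/579000000 = -0.1427 mm.

-0.143 mm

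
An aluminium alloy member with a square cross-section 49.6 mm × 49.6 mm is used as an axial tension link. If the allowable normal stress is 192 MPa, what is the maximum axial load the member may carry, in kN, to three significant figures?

472 kN

A = 2460 mm².
P_max = σ_allow · A = 192 · 2460 = 472400 N = 472.4 kN.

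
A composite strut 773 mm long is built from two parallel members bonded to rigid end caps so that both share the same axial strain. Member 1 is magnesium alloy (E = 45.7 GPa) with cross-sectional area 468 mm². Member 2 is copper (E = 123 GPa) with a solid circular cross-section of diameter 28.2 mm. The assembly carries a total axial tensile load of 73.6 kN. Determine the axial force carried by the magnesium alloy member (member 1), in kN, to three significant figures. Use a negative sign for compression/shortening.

16.0 kN

A_2 = 624.6 mm².
Equal strain + equilibrium ⇒ each member carries load in proportion to AE: A₁E₁ = 21390000 N, A₂E₂ = 76820000 N, ΣAE = 98210000 N.
F₁ = P·A₁E₁/ΣAE = 73600·21390000/98210000 = 16030 N.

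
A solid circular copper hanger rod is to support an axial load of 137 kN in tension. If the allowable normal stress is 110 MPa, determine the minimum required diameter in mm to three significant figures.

39.8 mm

Required area A ≥ P/σ_allow = 137000/110 = 1245 mm².
For a solid circular section, d ≥ √(4A/π) = 39.82 mm.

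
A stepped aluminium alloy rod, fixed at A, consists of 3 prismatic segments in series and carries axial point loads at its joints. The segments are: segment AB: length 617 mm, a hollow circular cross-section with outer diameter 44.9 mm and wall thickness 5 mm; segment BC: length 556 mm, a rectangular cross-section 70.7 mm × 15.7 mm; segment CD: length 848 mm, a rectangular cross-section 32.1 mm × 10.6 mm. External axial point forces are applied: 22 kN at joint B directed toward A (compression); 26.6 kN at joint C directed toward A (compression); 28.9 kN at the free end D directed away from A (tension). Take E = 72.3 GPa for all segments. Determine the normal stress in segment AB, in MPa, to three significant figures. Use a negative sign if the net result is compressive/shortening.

Internal axial forces (sectioning from the free end, tension +): N_CD = 28.9 kN, N_BC = 2.3 kN, N_AB = -19.7 kN.
A_AB = 626.7 mm².
σ_AB = N_AB/A_AB = -19700/626.7 = -31.43 MPa.

-31.4 MPa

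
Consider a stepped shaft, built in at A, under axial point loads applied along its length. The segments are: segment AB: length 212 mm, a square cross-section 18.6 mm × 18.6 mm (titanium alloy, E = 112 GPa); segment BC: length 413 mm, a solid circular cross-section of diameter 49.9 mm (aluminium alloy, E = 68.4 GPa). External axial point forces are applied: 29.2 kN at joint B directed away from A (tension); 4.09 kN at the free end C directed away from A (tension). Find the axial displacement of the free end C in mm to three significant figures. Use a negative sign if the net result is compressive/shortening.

Internal axial forces (sectioning from the free end, tension +): N_BC = 4.09 kN, N_AB = 33.29 kN.
A_AB = 346 mm².
A_BC = 1956 mm².
δ_AB = 33290·212/(346·112000) = 0.1821 mm
δ_BC = 4090·413/(1956·68400) = 0.01263 mm
δ = Σδ_i = 0.1948 mm.

0.195 mm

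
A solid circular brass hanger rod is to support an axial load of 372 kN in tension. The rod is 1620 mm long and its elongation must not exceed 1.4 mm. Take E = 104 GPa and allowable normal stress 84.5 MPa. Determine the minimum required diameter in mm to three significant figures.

74.9 mm

Required area A ≥ P/σ_allow = 372000/84.5 = 4402 mm².
For a solid circular section, d ≥ √(4A/π) = 74.87 mm.
Elongation limit: A ≥ PL/(Eδ_allow) = 372000·1620/(104000·1.4) = 4139 mm² ⇒ d ≥ 72.59 mm.
The stress limit governs.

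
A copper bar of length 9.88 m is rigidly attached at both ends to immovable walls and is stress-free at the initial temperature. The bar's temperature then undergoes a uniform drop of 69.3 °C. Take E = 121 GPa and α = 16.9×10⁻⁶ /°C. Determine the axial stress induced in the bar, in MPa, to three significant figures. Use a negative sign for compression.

Free thermal expansion αLΔT = 16.9e-6 · 9880 · -69.3 = -11.57 mm.
The walls impose strain ε = −(-11.57)/9880 = 1.1712e-03; σ = Eε = 121000 · 1.1712e-03 = 141.7 MPa.

142 MPa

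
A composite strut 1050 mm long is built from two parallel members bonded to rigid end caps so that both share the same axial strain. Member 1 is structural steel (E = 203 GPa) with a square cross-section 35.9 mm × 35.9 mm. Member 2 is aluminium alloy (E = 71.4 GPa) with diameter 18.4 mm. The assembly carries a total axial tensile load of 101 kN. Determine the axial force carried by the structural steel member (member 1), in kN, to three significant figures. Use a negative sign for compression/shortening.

94.2 kN

A_1 = 1289 mm².
A_2 = 265.9 mm².
Equal strain + equilibrium ⇒ each member carries load in proportion to AE: A₁E₁ = 261600000 N, A₂E₂ = 18990000 N, ΣAE = 280600000 N.
F₁ = P·A₁E₁/ΣAE = 101000·261600000/280600000 = 94170 N.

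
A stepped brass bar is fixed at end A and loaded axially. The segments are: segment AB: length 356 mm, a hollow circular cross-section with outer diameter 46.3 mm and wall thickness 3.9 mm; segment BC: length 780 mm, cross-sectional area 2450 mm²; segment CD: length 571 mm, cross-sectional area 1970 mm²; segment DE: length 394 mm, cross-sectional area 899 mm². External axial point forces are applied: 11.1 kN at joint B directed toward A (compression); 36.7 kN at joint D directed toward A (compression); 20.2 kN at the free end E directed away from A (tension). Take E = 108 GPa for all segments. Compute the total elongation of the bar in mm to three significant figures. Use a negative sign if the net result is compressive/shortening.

-0.186 mm

Internal axial forces (sectioning from the free end, tension +): N_DE = 20.2 kN, N_CD = -16.5 kN, N_BC = -16.5 kN, N_AB = -27.6 kN.
A_AB = 519.5 mm².
δ_AB = -27600·356/(519.5·108000) = -0.1751 mm
δ_BC = -16500·780/(2450·108000) = -0.04864 mm
δ_CD = -16500·571/(1970·108000) = -0.04428 mm
δ_DE = 20200·394/(899·108000) = 0.08197 mm
δ = Σδ_i = -0.1861 mm.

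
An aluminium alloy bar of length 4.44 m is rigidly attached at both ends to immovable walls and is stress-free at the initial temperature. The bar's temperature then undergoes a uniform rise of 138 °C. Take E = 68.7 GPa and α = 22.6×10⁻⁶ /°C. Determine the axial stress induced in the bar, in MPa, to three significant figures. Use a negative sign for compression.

Free thermal expansion αLΔT = 22.6e-6 · 4440 · 138 = 13.85 mm.
The walls impose strain ε = −(13.85)/4440 = -3.1188e-03; σ = Eε = 68700 · -3.1188e-03 = -214.3 MPa.

-214 MPa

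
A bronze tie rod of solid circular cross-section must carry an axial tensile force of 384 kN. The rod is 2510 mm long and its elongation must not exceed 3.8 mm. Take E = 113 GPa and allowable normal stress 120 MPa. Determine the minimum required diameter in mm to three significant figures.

Required area A ≥ P/σ_allow = 384000/120 = 3200 mm².
For a solid circular section, d ≥ √(4A/π) = 63.83 mm.
Elongation limit: A ≥ PL/(Eδ_allow) = 384000·2510/(113000·3.8) = 2245 mm² ⇒ d ≥ 53.46 mm.
The stress limit governs.

63.8 mm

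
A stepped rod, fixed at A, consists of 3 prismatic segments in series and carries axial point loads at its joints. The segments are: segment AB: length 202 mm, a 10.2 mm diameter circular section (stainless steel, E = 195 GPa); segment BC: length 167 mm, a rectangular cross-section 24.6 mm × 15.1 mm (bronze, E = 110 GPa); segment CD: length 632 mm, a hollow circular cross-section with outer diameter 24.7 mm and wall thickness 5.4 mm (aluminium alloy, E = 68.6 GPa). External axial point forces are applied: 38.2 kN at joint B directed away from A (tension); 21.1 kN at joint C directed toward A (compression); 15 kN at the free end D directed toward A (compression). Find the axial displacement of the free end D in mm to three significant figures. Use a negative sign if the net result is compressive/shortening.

-0.543 mm

Internal axial forces (sectioning from the free end, tension +): N_CD = -15 kN, N_BC = -36.1 kN, N_AB = 2.1 kN.
A_AB = 81.71 mm².
A_BC = 371.5 mm².
A_CD = 327.4 mm².
δ_AB = 2100·202/(81.71·195000) = 0.02662 mm
δ_BC = -36100·167/(371.5·110000) = -0.1475 mm
δ_CD = -15000·632/(327.4·68600) = -0.4221 mm
δ = Σδ_i = -0.543 mm.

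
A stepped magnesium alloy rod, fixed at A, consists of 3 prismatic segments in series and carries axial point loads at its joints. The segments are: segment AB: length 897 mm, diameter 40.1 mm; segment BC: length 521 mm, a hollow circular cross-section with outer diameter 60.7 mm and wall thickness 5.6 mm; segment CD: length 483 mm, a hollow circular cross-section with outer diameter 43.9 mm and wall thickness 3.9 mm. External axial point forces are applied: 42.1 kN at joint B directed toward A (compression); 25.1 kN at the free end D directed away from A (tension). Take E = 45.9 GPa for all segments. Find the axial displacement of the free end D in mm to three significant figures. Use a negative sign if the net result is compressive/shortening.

Internal axial forces (sectioning from the free end, tension +): N_CD = 25.1 kN, N_BC = 25.1 kN, N_AB = -17 kN.
A_AB = 1263 mm².
A_BC = 969.4 mm².
A_CD = 490.1 mm².
δ_AB = -17000·897/(1263·45900) = -0.2631 mm
δ_BC = 25100·521/(969.4·45900) = 0.2939 mm
δ_CD = 25100·483/(490.1·45900) = 0.5389 mm
δ = Σδ_i = 0.5698 mm.

0.570 mm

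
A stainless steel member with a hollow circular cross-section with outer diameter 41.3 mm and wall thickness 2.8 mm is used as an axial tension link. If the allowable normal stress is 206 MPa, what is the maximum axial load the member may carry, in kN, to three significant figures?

69.8 kN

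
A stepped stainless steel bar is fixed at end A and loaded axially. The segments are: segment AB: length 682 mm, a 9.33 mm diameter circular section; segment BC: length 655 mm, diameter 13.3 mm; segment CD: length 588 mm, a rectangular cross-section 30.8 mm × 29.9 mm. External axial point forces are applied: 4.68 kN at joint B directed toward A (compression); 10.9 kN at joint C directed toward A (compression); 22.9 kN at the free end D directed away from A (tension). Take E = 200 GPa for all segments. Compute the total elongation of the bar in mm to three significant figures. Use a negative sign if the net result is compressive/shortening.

0.721 mm

Internal axial forces (sectioning from the free end, tension +): N_CD = 22.9 kN, N_BC = 12 kN, N_AB = 7.32 kN.
A_AB = 68.37 mm².
A_BC = 138.9 mm².
A_CD = 920.9 mm².
δ_AB = 7320·682/(68.37·200000) = 0.3651 mm
δ_BC = 12000·655/(138.9·200000) = 0.2829 mm
δ_CD = 22900·588/(920.9·200000) = 0.07311 mm
δ = Σδ_i = 0.7211 mm.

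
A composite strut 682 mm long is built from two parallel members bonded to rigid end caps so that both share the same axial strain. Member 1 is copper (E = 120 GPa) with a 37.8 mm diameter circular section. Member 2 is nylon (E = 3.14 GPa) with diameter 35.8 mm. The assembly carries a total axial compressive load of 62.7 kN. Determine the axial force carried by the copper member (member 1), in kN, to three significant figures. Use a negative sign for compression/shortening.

-61.3 kN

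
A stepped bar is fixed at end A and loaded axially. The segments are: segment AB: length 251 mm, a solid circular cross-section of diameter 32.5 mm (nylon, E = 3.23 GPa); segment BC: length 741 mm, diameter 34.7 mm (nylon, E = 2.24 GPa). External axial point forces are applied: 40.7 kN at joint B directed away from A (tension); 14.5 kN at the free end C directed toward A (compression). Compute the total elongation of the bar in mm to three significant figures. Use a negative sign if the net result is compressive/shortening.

-2.62 mm

Internal axial forces (sectioning from the free end, tension +): N_BC = -14.5 kN, N_AB = 26.2 kN.
A_AB = 829.6 mm².
A_BC = 945.7 mm².
δ_AB = 26200·251/(829.6·3230) = 2.454 mm
δ_BC = -14500·741/(945.7·2240) = -5.072 mm
δ = Σδ_i = -2.618 mm.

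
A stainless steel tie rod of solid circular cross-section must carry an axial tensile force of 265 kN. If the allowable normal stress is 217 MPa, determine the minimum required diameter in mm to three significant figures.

Required area A ≥ P/σ_allow = 265000/217 = 1221 mm².
For a solid circular section, d ≥ √(4A/π) = 39.43 mm.

39.4 mm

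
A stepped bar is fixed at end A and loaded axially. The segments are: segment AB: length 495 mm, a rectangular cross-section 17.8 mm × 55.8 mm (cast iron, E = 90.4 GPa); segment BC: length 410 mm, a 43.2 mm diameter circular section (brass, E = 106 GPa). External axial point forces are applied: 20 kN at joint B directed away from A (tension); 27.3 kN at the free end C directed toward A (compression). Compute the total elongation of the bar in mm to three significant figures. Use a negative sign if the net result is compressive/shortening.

-0.112 mm

Internal axial forces (sectioning from the free end, tension +): N_BC = -27.3 kN, N_AB = -7.3 kN.
A_AB = 993.2 mm².
A_BC = 1466 mm².
δ_AB = -7300·495/(993.2·90400) = -0.04024 mm
δ_BC = -27300·410/(1466·106000) = -0.07204 mm
δ = Σδ_i = -0.1123 mm.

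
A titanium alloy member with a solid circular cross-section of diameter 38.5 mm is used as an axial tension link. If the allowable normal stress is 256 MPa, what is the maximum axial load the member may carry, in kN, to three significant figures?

A = 1164 mm².
P_max = σ_allow · A = 256 · 1164 = 298000 N = 298 kN.

298 kN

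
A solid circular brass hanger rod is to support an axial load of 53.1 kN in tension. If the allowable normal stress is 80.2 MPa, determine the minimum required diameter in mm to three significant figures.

Required area A ≥ P/σ_allow = 53100/80.2 = 662.1 mm².
For a solid circular section, d ≥ √(4A/π) = 29.03 mm.

29.0 mm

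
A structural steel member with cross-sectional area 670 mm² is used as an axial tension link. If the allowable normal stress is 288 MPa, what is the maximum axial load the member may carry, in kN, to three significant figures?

193 kN

P_max = σ_allow · A = 288 · 670 = 193000 N = 193 kN.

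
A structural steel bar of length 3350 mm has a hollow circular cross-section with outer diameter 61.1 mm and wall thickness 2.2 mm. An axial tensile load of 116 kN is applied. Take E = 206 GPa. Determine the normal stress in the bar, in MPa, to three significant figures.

A = 407.1 mm².
σ = N/A = 116000/407.1 = 285 MPa.

285 MPa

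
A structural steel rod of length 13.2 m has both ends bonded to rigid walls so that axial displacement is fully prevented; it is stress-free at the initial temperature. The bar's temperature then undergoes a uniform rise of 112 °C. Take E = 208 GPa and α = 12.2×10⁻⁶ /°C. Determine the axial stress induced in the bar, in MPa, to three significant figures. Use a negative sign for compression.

-284 MPa

Free thermal expansion αLΔT = 12.2e-6 · 13200 · 112 = 18.04 mm.
The walls impose strain ε = −(18.04)/13200 = -1.3664e-03; σ = Eε = 208000 · -1.3664e-03 = -284.2 MPa.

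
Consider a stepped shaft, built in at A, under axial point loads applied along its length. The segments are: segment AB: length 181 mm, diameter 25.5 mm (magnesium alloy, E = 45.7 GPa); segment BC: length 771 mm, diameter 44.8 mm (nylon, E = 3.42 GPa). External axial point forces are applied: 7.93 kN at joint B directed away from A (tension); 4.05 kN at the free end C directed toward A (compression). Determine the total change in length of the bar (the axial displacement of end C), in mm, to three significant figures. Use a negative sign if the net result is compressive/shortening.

Internal axial forces (sectioning from the free end, tension +): N_BC = -4.05 kN, N_AB = 3.88 kN.
A_AB = 510.7 mm².
A_BC = 1576 mm².
δ_AB = 3880·181/(510.7·45700) = 0.03009 mm
δ_BC = -4050·771/(1576·3420) = -0.5792 mm
δ = Σδ_i = -0.5491 mm.

-0.549 mm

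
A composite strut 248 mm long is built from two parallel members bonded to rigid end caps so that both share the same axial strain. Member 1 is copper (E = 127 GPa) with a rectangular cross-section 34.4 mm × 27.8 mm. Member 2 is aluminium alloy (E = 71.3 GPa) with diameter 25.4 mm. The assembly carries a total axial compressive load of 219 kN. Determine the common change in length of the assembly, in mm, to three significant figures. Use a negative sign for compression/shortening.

A_1 = 956.3 mm².
A_2 = 506.7 mm².
Equal strain + equilibrium ⇒ each member carries load in proportion to AE: A₁E₁ = 121500000 N, A₂E₂ = 36130000 N, ΣAE = 157600000 N.
δ = PL/ΣAE = -219000·248/157600000 = -0.3447 mm.

-0.345 mm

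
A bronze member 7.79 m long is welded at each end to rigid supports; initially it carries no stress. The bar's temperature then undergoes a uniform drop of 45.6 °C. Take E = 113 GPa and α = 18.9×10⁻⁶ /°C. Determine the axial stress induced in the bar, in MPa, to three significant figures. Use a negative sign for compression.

97.4 MPa

Free thermal expansion αLΔT = 18.9e-6 · 7790 · -45.6 = -6.714 mm.
The walls impose strain ε = −(-6.714)/7790 = 8.6184e-04; σ = Eε = 113000 · 8.6184e-04 = 97.39 MPa.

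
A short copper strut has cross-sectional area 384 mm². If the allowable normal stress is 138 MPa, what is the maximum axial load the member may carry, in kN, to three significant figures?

53.0 kN

P_max = σ_allow · A = 138 · 384 = 52990 N = 52.99 kN.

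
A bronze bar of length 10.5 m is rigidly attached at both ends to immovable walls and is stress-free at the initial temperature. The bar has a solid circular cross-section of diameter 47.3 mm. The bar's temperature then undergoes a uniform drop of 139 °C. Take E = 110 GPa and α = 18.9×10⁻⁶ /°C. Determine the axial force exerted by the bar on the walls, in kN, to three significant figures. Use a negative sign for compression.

508 kN

Free thermal expansion αLΔT = 18.9e-6 · 10500 · -139 = -27.58 mm.
The walls impose strain ε = −(-27.58)/10500 = 2.6271e-03; σ = Eε = 110000 · 2.6271e-03 = 289 MPa.
Wall reaction R = σ·A = 289·1757 = 507800 N = 507.8 kN.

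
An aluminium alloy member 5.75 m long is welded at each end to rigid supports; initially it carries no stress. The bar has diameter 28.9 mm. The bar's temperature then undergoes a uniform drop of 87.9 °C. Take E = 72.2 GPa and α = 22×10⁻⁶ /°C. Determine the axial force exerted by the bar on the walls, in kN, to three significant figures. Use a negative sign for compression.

Free thermal expansion αLΔT = 22e-6 · 5750 · -87.9 = -11.12 mm.
The walls impose strain ε = −(-11.12)/5750 = 1.9338e-03; σ = Eε = 72200 · 1.9338e-03 = 139.6 MPa.
Wall reaction R = σ·A = 139.6·656 = 91590 N = 91.59 kN.

91.6 kN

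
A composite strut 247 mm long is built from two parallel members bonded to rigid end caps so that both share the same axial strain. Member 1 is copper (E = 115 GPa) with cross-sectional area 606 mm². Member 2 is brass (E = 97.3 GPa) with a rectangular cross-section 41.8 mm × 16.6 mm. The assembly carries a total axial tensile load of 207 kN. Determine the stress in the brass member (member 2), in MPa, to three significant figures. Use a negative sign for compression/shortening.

147 MPa

A_2 = 693.9 mm².
Equal strain + equilibrium ⇒ each member carries load in proportion to AE: A₁E₁ = 69690000 N, A₂E₂ = 67510000 N, ΣAE = 137200000 N.
σ₂ = P·E₂/ΣAE = 207000·97300/137200000 = 146.8 MPa.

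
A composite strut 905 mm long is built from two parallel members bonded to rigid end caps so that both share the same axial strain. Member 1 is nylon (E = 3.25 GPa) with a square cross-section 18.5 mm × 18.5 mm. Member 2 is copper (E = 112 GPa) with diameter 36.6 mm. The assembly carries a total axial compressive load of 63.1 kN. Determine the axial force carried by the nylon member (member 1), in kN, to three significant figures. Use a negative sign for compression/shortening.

A_1 = 342.2 mm².
A_2 = 1052 mm².
Equal strain + equilibrium ⇒ each member carries load in proportion to AE: A₁E₁ = 1112000 N, A₂E₂ = 117800000 N, ΣAE = 118900000 N.
F₁ = P·A₁E₁/ΣAE = -63100·1112000/118900000 = -590.1 N.

-0.590 kN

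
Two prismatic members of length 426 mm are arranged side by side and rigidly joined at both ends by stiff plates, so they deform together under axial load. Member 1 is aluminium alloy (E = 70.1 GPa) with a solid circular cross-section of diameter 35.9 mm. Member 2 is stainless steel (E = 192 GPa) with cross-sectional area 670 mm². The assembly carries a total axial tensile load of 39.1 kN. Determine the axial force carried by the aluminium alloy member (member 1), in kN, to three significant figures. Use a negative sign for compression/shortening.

A_1 = 1012 mm².
Equal strain + equilibrium ⇒ each member carries load in proportion to AE: A₁E₁ = 70960000 N, A₂E₂ = 128600000 N, ΣAE = 199600000 N.
F₁ = P·A₁E₁/ΣAE = 39100·70960000/199600000 = 13900 N.

13.9 kN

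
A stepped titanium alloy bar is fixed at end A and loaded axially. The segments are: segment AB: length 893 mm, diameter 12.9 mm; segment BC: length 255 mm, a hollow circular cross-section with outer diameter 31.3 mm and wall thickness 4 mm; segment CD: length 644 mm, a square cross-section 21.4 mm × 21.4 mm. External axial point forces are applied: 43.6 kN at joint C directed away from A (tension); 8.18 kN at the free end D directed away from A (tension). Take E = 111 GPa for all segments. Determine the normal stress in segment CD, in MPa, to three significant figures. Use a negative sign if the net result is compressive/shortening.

17.9 MPa

Internal axial forces (sectioning from the free end, tension +): N_CD = 8.18 kN, N_BC = 51.78 kN, N_AB = 51.78 kN.
A_CD = 458 mm².
σ_CD = N_CD/A_CD = 8180/458 = 17.86 MPa.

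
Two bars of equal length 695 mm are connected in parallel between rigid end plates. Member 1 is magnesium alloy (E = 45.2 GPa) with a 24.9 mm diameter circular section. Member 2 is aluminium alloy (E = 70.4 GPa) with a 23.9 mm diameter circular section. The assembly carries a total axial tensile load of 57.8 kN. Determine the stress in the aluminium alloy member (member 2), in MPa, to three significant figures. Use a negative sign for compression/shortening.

A_1 = 487 mm².
A_2 = 448.6 mm².
Equal strain + equilibrium ⇒ each member carries load in proportion to AE: A₁E₁ = 22010000 N, A₂E₂ = 31580000 N, ΣAE = 53590000 N.
σ₂ = P·E₂/ΣAE = 57800·70400/53590000 = 75.93 MPa.

75.9 MPa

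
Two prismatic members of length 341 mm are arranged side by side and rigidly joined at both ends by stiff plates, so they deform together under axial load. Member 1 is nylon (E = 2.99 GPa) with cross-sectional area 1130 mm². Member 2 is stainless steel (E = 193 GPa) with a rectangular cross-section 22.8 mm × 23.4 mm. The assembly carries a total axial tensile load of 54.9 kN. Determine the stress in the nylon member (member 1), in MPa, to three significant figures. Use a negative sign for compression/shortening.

A_2 = 533.5 mm².
Equal strain + equilibrium ⇒ each member carries load in proportion to AE: A₁E₁ = 3379000 N, A₂E₂ = 103000000 N, ΣAE = 106300000 N.
σ₁ = P·E₁/ΣAE = 54900·2990/106300000 = 1.544 MPa.

1.54 MPa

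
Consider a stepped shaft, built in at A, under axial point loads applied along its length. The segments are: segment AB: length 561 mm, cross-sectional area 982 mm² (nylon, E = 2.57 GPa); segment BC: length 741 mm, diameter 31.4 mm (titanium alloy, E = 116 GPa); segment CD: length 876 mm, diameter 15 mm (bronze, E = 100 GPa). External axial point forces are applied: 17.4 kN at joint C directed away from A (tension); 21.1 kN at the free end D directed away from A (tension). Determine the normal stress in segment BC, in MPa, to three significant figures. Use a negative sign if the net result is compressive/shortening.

Internal axial forces (sectioning from the free end, tension +): N_CD = 21.1 kN, N_BC = 38.5 kN, N_AB = 38.5 kN.
A_BC = 774.4 mm².
σ_BC = N_BC/A_BC = 38500/774.4 = 49.72 MPa.

49.7 MPa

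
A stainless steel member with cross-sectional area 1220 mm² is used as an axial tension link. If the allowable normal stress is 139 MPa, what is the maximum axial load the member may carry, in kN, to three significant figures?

P_max = σ_allow · A = 139 · 1220 = 169600 N = 169.6 kN.

170 kN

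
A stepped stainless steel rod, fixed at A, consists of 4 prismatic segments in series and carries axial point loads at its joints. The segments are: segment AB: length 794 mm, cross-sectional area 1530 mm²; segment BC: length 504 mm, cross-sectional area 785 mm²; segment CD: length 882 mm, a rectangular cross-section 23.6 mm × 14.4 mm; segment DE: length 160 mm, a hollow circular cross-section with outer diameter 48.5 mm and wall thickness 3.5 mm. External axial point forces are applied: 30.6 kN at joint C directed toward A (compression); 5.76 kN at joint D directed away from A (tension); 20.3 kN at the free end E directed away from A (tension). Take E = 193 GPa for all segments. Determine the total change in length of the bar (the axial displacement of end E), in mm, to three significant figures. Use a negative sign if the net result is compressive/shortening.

0.357 mm

Internal axial forces (sectioning from the free end, tension +): N_DE = 20.3 kN, N_CD = 26.06 kN, N_BC = -4.54 kN, N_AB = -4.54 kN.
A_CD = 339.8 mm².
A_DE = 494.8 mm².
δ_AB = -4540·794/(1530·193000) = -0.01221 mm
δ_BC = -4540·504/(785·193000) = -0.0151 mm
δ_CD = 26060·882/(339.8·193000) = 0.3504 mm
δ_DE = 20300·160/(494.8·193000) = 0.03401 mm
δ = Σδ_i = 0.3571 mm.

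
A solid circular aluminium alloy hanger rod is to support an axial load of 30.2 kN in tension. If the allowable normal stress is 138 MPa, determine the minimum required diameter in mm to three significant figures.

Required area A ≥ P/σ_allow = 30200/138 = 218.8 mm².
For a solid circular section, d ≥ √(4A/π) = 16.69 mm.

16.7 mm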